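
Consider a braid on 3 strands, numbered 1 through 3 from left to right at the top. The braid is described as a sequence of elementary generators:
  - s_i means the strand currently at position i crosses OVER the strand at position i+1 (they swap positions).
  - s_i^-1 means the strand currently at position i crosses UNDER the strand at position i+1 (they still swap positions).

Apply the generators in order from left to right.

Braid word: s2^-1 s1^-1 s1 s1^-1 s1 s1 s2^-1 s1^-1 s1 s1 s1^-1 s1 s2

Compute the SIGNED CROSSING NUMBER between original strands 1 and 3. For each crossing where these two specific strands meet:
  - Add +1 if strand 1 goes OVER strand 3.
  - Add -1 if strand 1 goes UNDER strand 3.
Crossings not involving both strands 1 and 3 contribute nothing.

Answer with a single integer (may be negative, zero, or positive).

Answer: -4

Derivation:
Gen 1: crossing 2x3. Both 1&3? no. Sum: 0
Gen 2: 1 under 3. Both 1&3? yes. Contrib: -1. Sum: -1
Gen 3: 3 over 1. Both 1&3? yes. Contrib: -1. Sum: -2
Gen 4: 1 under 3. Both 1&3? yes. Contrib: -1. Sum: -3
Gen 5: 3 over 1. Both 1&3? yes. Contrib: -1. Sum: -4
Gen 6: 1 over 3. Both 1&3? yes. Contrib: +1. Sum: -3
Gen 7: crossing 1x2. Both 1&3? no. Sum: -3
Gen 8: crossing 3x2. Both 1&3? no. Sum: -3
Gen 9: crossing 2x3. Both 1&3? no. Sum: -3
Gen 10: crossing 3x2. Both 1&3? no. Sum: -3
Gen 11: crossing 2x3. Both 1&3? no. Sum: -3
Gen 12: crossing 3x2. Both 1&3? no. Sum: -3
Gen 13: 3 over 1. Both 1&3? yes. Contrib: -1. Sum: -4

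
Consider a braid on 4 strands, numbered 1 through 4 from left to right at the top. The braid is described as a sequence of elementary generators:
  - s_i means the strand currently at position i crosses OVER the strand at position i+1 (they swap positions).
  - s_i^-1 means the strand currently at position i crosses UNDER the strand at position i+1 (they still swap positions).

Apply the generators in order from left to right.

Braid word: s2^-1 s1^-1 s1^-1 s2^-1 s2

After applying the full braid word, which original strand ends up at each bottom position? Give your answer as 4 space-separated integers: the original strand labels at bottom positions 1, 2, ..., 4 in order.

Answer: 1 3 2 4

Derivation:
Gen 1 (s2^-1): strand 2 crosses under strand 3. Perm now: [1 3 2 4]
Gen 2 (s1^-1): strand 1 crosses under strand 3. Perm now: [3 1 2 4]
Gen 3 (s1^-1): strand 3 crosses under strand 1. Perm now: [1 3 2 4]
Gen 4 (s2^-1): strand 3 crosses under strand 2. Perm now: [1 2 3 4]
Gen 5 (s2): strand 2 crosses over strand 3. Perm now: [1 3 2 4]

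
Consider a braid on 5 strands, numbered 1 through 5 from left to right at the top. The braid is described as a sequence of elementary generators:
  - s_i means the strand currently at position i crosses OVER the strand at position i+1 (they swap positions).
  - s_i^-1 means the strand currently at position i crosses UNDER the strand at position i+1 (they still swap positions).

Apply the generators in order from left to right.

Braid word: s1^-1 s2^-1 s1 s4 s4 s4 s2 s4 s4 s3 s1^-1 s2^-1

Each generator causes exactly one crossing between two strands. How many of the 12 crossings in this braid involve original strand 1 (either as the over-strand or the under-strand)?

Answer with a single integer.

Gen 1: crossing 1x2. Involves strand 1? yes. Count so far: 1
Gen 2: crossing 1x3. Involves strand 1? yes. Count so far: 2
Gen 3: crossing 2x3. Involves strand 1? no. Count so far: 2
Gen 4: crossing 4x5. Involves strand 1? no. Count so far: 2
Gen 5: crossing 5x4. Involves strand 1? no. Count so far: 2
Gen 6: crossing 4x5. Involves strand 1? no. Count so far: 2
Gen 7: crossing 2x1. Involves strand 1? yes. Count so far: 3
Gen 8: crossing 5x4. Involves strand 1? no. Count so far: 3
Gen 9: crossing 4x5. Involves strand 1? no. Count so far: 3
Gen 10: crossing 2x5. Involves strand 1? no. Count so far: 3
Gen 11: crossing 3x1. Involves strand 1? yes. Count so far: 4
Gen 12: crossing 3x5. Involves strand 1? no. Count so far: 4

Answer: 4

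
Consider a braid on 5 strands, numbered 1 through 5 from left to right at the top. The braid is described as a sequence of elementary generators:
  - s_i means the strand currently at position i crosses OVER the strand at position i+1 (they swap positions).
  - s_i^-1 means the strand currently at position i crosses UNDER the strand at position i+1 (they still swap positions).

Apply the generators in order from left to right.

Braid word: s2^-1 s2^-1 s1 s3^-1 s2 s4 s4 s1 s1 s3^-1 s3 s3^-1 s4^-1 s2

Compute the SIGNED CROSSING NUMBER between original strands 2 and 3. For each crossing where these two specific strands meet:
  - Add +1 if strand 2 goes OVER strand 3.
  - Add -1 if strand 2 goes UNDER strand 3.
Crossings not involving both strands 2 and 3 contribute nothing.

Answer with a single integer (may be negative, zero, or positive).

Gen 1: 2 under 3. Both 2&3? yes. Contrib: -1. Sum: -1
Gen 2: 3 under 2. Both 2&3? yes. Contrib: +1. Sum: 0
Gen 3: crossing 1x2. Both 2&3? no. Sum: 0
Gen 4: crossing 3x4. Both 2&3? no. Sum: 0
Gen 5: crossing 1x4. Both 2&3? no. Sum: 0
Gen 6: crossing 3x5. Both 2&3? no. Sum: 0
Gen 7: crossing 5x3. Both 2&3? no. Sum: 0
Gen 8: crossing 2x4. Both 2&3? no. Sum: 0
Gen 9: crossing 4x2. Both 2&3? no. Sum: 0
Gen 10: crossing 1x3. Both 2&3? no. Sum: 0
Gen 11: crossing 3x1. Both 2&3? no. Sum: 0
Gen 12: crossing 1x3. Both 2&3? no. Sum: 0
Gen 13: crossing 1x5. Both 2&3? no. Sum: 0
Gen 14: crossing 4x3. Both 2&3? no. Sum: 0

Answer: 0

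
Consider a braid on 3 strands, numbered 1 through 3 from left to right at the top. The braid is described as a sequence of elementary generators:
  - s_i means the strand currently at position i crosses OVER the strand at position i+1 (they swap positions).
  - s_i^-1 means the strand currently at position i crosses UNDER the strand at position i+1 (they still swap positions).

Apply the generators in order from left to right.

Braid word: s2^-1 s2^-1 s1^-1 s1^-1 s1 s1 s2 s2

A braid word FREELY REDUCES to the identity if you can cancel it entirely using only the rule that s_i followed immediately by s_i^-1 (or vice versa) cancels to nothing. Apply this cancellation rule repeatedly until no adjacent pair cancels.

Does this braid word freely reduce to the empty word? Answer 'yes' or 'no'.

Gen 1 (s2^-1): push. Stack: [s2^-1]
Gen 2 (s2^-1): push. Stack: [s2^-1 s2^-1]
Gen 3 (s1^-1): push. Stack: [s2^-1 s2^-1 s1^-1]
Gen 4 (s1^-1): push. Stack: [s2^-1 s2^-1 s1^-1 s1^-1]
Gen 5 (s1): cancels prior s1^-1. Stack: [s2^-1 s2^-1 s1^-1]
Gen 6 (s1): cancels prior s1^-1. Stack: [s2^-1 s2^-1]
Gen 7 (s2): cancels prior s2^-1. Stack: [s2^-1]
Gen 8 (s2): cancels prior s2^-1. Stack: []
Reduced word: (empty)

Answer: yes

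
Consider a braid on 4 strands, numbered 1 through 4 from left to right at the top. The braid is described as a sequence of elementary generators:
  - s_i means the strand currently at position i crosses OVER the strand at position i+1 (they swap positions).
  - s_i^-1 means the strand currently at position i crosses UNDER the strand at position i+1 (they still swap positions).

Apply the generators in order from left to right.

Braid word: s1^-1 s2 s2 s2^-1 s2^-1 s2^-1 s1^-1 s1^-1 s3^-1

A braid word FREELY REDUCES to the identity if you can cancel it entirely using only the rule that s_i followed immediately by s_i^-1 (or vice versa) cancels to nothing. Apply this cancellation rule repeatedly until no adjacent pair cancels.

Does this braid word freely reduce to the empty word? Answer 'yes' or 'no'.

Gen 1 (s1^-1): push. Stack: [s1^-1]
Gen 2 (s2): push. Stack: [s1^-1 s2]
Gen 3 (s2): push. Stack: [s1^-1 s2 s2]
Gen 4 (s2^-1): cancels prior s2. Stack: [s1^-1 s2]
Gen 5 (s2^-1): cancels prior s2. Stack: [s1^-1]
Gen 6 (s2^-1): push. Stack: [s1^-1 s2^-1]
Gen 7 (s1^-1): push. Stack: [s1^-1 s2^-1 s1^-1]
Gen 8 (s1^-1): push. Stack: [s1^-1 s2^-1 s1^-1 s1^-1]
Gen 9 (s3^-1): push. Stack: [s1^-1 s2^-1 s1^-1 s1^-1 s3^-1]
Reduced word: s1^-1 s2^-1 s1^-1 s1^-1 s3^-1

Answer: no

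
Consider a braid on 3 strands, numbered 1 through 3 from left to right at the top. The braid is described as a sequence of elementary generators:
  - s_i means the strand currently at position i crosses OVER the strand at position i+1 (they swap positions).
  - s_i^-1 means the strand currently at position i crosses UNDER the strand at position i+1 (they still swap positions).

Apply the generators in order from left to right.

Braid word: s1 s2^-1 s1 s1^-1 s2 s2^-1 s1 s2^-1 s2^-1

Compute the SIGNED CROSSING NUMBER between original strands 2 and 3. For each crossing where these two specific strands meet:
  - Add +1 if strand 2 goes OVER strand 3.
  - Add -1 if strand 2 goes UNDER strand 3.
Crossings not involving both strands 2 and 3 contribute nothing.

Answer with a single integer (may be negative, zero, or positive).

Answer: 3

Derivation:
Gen 1: crossing 1x2. Both 2&3? no. Sum: 0
Gen 2: crossing 1x3. Both 2&3? no. Sum: 0
Gen 3: 2 over 3. Both 2&3? yes. Contrib: +1. Sum: 1
Gen 4: 3 under 2. Both 2&3? yes. Contrib: +1. Sum: 2
Gen 5: crossing 3x1. Both 2&3? no. Sum: 2
Gen 6: crossing 1x3. Both 2&3? no. Sum: 2
Gen 7: 2 over 3. Both 2&3? yes. Contrib: +1. Sum: 3
Gen 8: crossing 2x1. Both 2&3? no. Sum: 3
Gen 9: crossing 1x2. Both 2&3? no. Sum: 3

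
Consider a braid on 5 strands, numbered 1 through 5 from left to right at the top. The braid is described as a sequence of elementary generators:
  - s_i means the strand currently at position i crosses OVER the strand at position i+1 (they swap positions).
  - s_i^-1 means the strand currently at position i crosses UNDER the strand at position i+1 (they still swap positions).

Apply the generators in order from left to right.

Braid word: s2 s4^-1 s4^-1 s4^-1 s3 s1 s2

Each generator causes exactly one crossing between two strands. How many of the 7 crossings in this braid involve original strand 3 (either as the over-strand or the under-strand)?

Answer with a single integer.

Answer: 2

Derivation:
Gen 1: crossing 2x3. Involves strand 3? yes. Count so far: 1
Gen 2: crossing 4x5. Involves strand 3? no. Count so far: 1
Gen 3: crossing 5x4. Involves strand 3? no. Count so far: 1
Gen 4: crossing 4x5. Involves strand 3? no. Count so far: 1
Gen 5: crossing 2x5. Involves strand 3? no. Count so far: 1
Gen 6: crossing 1x3. Involves strand 3? yes. Count so far: 2
Gen 7: crossing 1x5. Involves strand 3? no. Count so far: 2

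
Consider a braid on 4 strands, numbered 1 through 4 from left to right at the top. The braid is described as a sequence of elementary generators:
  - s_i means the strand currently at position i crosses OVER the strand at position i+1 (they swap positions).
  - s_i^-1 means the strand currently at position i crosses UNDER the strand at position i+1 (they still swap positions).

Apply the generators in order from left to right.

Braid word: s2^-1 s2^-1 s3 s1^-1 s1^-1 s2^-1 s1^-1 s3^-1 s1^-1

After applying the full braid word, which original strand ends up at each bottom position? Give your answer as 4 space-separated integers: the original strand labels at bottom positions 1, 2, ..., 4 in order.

Answer: 1 4 3 2

Derivation:
Gen 1 (s2^-1): strand 2 crosses under strand 3. Perm now: [1 3 2 4]
Gen 2 (s2^-1): strand 3 crosses under strand 2. Perm now: [1 2 3 4]
Gen 3 (s3): strand 3 crosses over strand 4. Perm now: [1 2 4 3]
Gen 4 (s1^-1): strand 1 crosses under strand 2. Perm now: [2 1 4 3]
Gen 5 (s1^-1): strand 2 crosses under strand 1. Perm now: [1 2 4 3]
Gen 6 (s2^-1): strand 2 crosses under strand 4. Perm now: [1 4 2 3]
Gen 7 (s1^-1): strand 1 crosses under strand 4. Perm now: [4 1 2 3]
Gen 8 (s3^-1): strand 2 crosses under strand 3. Perm now: [4 1 3 2]
Gen 9 (s1^-1): strand 4 crosses under strand 1. Perm now: [1 4 3 2]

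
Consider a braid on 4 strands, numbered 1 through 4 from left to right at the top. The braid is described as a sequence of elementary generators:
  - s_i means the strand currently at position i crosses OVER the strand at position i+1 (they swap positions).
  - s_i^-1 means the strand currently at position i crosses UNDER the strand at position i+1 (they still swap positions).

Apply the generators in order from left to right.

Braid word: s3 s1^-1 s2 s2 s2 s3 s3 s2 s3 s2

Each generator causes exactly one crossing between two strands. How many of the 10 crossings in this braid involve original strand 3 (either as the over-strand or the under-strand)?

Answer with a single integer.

Gen 1: crossing 3x4. Involves strand 3? yes. Count so far: 1
Gen 2: crossing 1x2. Involves strand 3? no. Count so far: 1
Gen 3: crossing 1x4. Involves strand 3? no. Count so far: 1
Gen 4: crossing 4x1. Involves strand 3? no. Count so far: 1
Gen 5: crossing 1x4. Involves strand 3? no. Count so far: 1
Gen 6: crossing 1x3. Involves strand 3? yes. Count so far: 2
Gen 7: crossing 3x1. Involves strand 3? yes. Count so far: 3
Gen 8: crossing 4x1. Involves strand 3? no. Count so far: 3
Gen 9: crossing 4x3. Involves strand 3? yes. Count so far: 4
Gen 10: crossing 1x3. Involves strand 3? yes. Count so far: 5

Answer: 5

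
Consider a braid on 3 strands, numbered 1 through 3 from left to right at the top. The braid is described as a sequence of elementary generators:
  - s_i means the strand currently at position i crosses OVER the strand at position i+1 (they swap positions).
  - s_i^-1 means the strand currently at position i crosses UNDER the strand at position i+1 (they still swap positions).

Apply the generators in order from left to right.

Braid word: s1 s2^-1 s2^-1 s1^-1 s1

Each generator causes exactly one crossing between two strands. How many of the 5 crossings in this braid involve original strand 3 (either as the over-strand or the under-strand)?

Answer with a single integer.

Gen 1: crossing 1x2. Involves strand 3? no. Count so far: 0
Gen 2: crossing 1x3. Involves strand 3? yes. Count so far: 1
Gen 3: crossing 3x1. Involves strand 3? yes. Count so far: 2
Gen 4: crossing 2x1. Involves strand 3? no. Count so far: 2
Gen 5: crossing 1x2. Involves strand 3? no. Count so far: 2

Answer: 2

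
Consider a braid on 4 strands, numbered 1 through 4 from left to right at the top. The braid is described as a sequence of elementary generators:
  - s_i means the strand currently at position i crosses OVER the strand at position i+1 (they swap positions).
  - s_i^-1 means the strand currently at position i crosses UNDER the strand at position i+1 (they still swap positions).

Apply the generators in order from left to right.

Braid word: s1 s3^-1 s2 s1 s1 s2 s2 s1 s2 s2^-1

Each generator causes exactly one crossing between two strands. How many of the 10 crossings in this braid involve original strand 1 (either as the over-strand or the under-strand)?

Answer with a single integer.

Gen 1: crossing 1x2. Involves strand 1? yes. Count so far: 1
Gen 2: crossing 3x4. Involves strand 1? no. Count so far: 1
Gen 3: crossing 1x4. Involves strand 1? yes. Count so far: 2
Gen 4: crossing 2x4. Involves strand 1? no. Count so far: 2
Gen 5: crossing 4x2. Involves strand 1? no. Count so far: 2
Gen 6: crossing 4x1. Involves strand 1? yes. Count so far: 3
Gen 7: crossing 1x4. Involves strand 1? yes. Count so far: 4
Gen 8: crossing 2x4. Involves strand 1? no. Count so far: 4
Gen 9: crossing 2x1. Involves strand 1? yes. Count so far: 5
Gen 10: crossing 1x2. Involves strand 1? yes. Count so far: 6

Answer: 6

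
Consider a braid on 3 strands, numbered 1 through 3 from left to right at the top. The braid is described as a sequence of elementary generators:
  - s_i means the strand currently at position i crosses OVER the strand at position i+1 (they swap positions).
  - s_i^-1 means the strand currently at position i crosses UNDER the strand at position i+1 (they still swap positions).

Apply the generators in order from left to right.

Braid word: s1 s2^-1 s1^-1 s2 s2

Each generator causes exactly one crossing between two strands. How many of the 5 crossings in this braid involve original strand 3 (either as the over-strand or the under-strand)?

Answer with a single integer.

Answer: 2

Derivation:
Gen 1: crossing 1x2. Involves strand 3? no. Count so far: 0
Gen 2: crossing 1x3. Involves strand 3? yes. Count so far: 1
Gen 3: crossing 2x3. Involves strand 3? yes. Count so far: 2
Gen 4: crossing 2x1. Involves strand 3? no. Count so far: 2
Gen 5: crossing 1x2. Involves strand 3? no. Count so far: 2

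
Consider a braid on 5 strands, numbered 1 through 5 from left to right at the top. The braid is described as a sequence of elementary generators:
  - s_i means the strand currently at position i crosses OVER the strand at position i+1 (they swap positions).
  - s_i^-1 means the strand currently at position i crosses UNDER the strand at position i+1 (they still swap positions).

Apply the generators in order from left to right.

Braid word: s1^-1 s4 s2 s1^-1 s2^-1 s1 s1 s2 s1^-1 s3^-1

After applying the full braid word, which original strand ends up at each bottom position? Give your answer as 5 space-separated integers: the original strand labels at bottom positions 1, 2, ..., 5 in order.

Gen 1 (s1^-1): strand 1 crosses under strand 2. Perm now: [2 1 3 4 5]
Gen 2 (s4): strand 4 crosses over strand 5. Perm now: [2 1 3 5 4]
Gen 3 (s2): strand 1 crosses over strand 3. Perm now: [2 3 1 5 4]
Gen 4 (s1^-1): strand 2 crosses under strand 3. Perm now: [3 2 1 5 4]
Gen 5 (s2^-1): strand 2 crosses under strand 1. Perm now: [3 1 2 5 4]
Gen 6 (s1): strand 3 crosses over strand 1. Perm now: [1 3 2 5 4]
Gen 7 (s1): strand 1 crosses over strand 3. Perm now: [3 1 2 5 4]
Gen 8 (s2): strand 1 crosses over strand 2. Perm now: [3 2 1 5 4]
Gen 9 (s1^-1): strand 3 crosses under strand 2. Perm now: [2 3 1 5 4]
Gen 10 (s3^-1): strand 1 crosses under strand 5. Perm now: [2 3 5 1 4]

Answer: 2 3 5 1 4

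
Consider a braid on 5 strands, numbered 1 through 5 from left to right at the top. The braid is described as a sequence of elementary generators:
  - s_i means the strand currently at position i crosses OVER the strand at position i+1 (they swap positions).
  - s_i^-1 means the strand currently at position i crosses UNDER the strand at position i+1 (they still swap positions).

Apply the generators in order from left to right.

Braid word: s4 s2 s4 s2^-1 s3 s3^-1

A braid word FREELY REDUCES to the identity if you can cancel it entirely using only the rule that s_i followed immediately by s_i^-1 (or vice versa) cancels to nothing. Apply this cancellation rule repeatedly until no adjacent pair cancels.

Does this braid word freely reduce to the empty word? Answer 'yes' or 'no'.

Gen 1 (s4): push. Stack: [s4]
Gen 2 (s2): push. Stack: [s4 s2]
Gen 3 (s4): push. Stack: [s4 s2 s4]
Gen 4 (s2^-1): push. Stack: [s4 s2 s4 s2^-1]
Gen 5 (s3): push. Stack: [s4 s2 s4 s2^-1 s3]
Gen 6 (s3^-1): cancels prior s3. Stack: [s4 s2 s4 s2^-1]
Reduced word: s4 s2 s4 s2^-1

Answer: no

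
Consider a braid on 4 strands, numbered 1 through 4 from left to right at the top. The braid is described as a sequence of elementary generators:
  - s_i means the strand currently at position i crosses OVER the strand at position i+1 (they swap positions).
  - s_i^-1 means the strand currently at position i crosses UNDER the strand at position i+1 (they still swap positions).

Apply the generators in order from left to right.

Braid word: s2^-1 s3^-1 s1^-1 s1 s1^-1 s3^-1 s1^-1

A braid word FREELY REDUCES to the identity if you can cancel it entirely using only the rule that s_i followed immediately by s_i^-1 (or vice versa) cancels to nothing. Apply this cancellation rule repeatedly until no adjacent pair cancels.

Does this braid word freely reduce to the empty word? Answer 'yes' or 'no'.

Answer: no

Derivation:
Gen 1 (s2^-1): push. Stack: [s2^-1]
Gen 2 (s3^-1): push. Stack: [s2^-1 s3^-1]
Gen 3 (s1^-1): push. Stack: [s2^-1 s3^-1 s1^-1]
Gen 4 (s1): cancels prior s1^-1. Stack: [s2^-1 s3^-1]
Gen 5 (s1^-1): push. Stack: [s2^-1 s3^-1 s1^-1]
Gen 6 (s3^-1): push. Stack: [s2^-1 s3^-1 s1^-1 s3^-1]
Gen 7 (s1^-1): push. Stack: [s2^-1 s3^-1 s1^-1 s3^-1 s1^-1]
Reduced word: s2^-1 s3^-1 s1^-1 s3^-1 s1^-1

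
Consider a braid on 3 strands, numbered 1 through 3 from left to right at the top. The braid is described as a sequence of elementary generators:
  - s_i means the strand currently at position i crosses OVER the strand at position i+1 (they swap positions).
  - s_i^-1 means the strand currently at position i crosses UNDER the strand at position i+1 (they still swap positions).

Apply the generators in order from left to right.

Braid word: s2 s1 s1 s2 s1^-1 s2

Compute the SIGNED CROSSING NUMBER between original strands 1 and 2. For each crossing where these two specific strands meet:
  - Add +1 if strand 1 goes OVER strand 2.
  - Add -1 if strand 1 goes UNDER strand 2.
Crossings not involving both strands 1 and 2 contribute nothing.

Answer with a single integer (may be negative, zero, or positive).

Gen 1: crossing 2x3. Both 1&2? no. Sum: 0
Gen 2: crossing 1x3. Both 1&2? no. Sum: 0
Gen 3: crossing 3x1. Both 1&2? no. Sum: 0
Gen 4: crossing 3x2. Both 1&2? no. Sum: 0
Gen 5: 1 under 2. Both 1&2? yes. Contrib: -1. Sum: -1
Gen 6: crossing 1x3. Both 1&2? no. Sum: -1

Answer: -1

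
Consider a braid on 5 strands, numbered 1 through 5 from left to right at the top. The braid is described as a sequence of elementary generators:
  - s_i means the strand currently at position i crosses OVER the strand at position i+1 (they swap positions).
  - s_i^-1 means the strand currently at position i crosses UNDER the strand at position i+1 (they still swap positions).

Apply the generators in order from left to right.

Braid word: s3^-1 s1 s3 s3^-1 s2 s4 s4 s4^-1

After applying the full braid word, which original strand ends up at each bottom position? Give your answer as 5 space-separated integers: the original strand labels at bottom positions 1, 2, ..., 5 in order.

Gen 1 (s3^-1): strand 3 crosses under strand 4. Perm now: [1 2 4 3 5]
Gen 2 (s1): strand 1 crosses over strand 2. Perm now: [2 1 4 3 5]
Gen 3 (s3): strand 4 crosses over strand 3. Perm now: [2 1 3 4 5]
Gen 4 (s3^-1): strand 3 crosses under strand 4. Perm now: [2 1 4 3 5]
Gen 5 (s2): strand 1 crosses over strand 4. Perm now: [2 4 1 3 5]
Gen 6 (s4): strand 3 crosses over strand 5. Perm now: [2 4 1 5 3]
Gen 7 (s4): strand 5 crosses over strand 3. Perm now: [2 4 1 3 5]
Gen 8 (s4^-1): strand 3 crosses under strand 5. Perm now: [2 4 1 5 3]

Answer: 2 4 1 5 3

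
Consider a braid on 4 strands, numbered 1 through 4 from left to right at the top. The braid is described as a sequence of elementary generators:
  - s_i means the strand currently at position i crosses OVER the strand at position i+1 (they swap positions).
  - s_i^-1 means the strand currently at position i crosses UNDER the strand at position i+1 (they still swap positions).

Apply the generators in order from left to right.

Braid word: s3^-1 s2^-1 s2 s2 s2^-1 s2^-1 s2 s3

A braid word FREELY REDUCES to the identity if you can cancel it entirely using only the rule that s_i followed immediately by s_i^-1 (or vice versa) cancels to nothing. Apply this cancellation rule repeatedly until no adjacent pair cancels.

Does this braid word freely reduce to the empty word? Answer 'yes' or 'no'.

Gen 1 (s3^-1): push. Stack: [s3^-1]
Gen 2 (s2^-1): push. Stack: [s3^-1 s2^-1]
Gen 3 (s2): cancels prior s2^-1. Stack: [s3^-1]
Gen 4 (s2): push. Stack: [s3^-1 s2]
Gen 5 (s2^-1): cancels prior s2. Stack: [s3^-1]
Gen 6 (s2^-1): push. Stack: [s3^-1 s2^-1]
Gen 7 (s2): cancels prior s2^-1. Stack: [s3^-1]
Gen 8 (s3): cancels prior s3^-1. Stack: []
Reduced word: (empty)

Answer: yes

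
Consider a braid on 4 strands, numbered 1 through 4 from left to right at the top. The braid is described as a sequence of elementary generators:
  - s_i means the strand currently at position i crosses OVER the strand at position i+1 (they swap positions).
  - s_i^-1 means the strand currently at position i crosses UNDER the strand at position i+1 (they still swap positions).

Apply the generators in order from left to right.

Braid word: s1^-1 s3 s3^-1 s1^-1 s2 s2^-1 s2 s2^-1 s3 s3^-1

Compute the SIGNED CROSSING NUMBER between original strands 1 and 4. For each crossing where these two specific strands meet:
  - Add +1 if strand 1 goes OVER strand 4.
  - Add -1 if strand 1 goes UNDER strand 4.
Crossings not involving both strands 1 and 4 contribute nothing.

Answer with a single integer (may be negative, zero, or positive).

Gen 1: crossing 1x2. Both 1&4? no. Sum: 0
Gen 2: crossing 3x4. Both 1&4? no. Sum: 0
Gen 3: crossing 4x3. Both 1&4? no. Sum: 0
Gen 4: crossing 2x1. Both 1&4? no. Sum: 0
Gen 5: crossing 2x3. Both 1&4? no. Sum: 0
Gen 6: crossing 3x2. Both 1&4? no. Sum: 0
Gen 7: crossing 2x3. Both 1&4? no. Sum: 0
Gen 8: crossing 3x2. Both 1&4? no. Sum: 0
Gen 9: crossing 3x4. Both 1&4? no. Sum: 0
Gen 10: crossing 4x3. Both 1&4? no. Sum: 0

Answer: 0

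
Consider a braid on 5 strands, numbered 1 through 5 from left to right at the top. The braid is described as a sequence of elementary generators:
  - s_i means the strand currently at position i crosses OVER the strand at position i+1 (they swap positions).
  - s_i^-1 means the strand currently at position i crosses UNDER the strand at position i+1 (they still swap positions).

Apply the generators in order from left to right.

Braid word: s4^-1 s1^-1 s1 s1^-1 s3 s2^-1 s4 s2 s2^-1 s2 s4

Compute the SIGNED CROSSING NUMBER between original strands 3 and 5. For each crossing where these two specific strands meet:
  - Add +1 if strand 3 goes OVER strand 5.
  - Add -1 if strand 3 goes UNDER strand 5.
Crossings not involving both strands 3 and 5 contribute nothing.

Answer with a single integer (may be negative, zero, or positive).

Gen 1: crossing 4x5. Both 3&5? no. Sum: 0
Gen 2: crossing 1x2. Both 3&5? no. Sum: 0
Gen 3: crossing 2x1. Both 3&5? no. Sum: 0
Gen 4: crossing 1x2. Both 3&5? no. Sum: 0
Gen 5: 3 over 5. Both 3&5? yes. Contrib: +1. Sum: 1
Gen 6: crossing 1x5. Both 3&5? no. Sum: 1
Gen 7: crossing 3x4. Both 3&5? no. Sum: 1
Gen 8: crossing 5x1. Both 3&5? no. Sum: 1
Gen 9: crossing 1x5. Both 3&5? no. Sum: 1
Gen 10: crossing 5x1. Both 3&5? no. Sum: 1
Gen 11: crossing 4x3. Both 3&5? no. Sum: 1

Answer: 1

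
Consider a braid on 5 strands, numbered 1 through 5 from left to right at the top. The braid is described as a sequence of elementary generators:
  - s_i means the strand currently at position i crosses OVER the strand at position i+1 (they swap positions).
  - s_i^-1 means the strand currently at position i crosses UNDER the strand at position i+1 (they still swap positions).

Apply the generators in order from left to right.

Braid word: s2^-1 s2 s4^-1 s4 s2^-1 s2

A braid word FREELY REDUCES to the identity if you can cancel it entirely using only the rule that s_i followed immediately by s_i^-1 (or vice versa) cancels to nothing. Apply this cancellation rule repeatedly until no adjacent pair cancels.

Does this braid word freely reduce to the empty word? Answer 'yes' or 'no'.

Answer: yes

Derivation:
Gen 1 (s2^-1): push. Stack: [s2^-1]
Gen 2 (s2): cancels prior s2^-1. Stack: []
Gen 3 (s4^-1): push. Stack: [s4^-1]
Gen 4 (s4): cancels prior s4^-1. Stack: []
Gen 5 (s2^-1): push. Stack: [s2^-1]
Gen 6 (s2): cancels prior s2^-1. Stack: []
Reduced word: (empty)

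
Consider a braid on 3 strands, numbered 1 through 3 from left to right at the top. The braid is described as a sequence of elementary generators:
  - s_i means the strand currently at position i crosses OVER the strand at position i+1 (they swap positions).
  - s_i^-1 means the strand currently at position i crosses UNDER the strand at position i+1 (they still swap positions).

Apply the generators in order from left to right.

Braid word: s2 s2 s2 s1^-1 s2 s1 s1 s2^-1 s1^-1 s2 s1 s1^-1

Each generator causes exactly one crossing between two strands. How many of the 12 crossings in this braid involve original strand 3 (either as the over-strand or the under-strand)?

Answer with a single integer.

Answer: 8

Derivation:
Gen 1: crossing 2x3. Involves strand 3? yes. Count so far: 1
Gen 2: crossing 3x2. Involves strand 3? yes. Count so far: 2
Gen 3: crossing 2x3. Involves strand 3? yes. Count so far: 3
Gen 4: crossing 1x3. Involves strand 3? yes. Count so far: 4
Gen 5: crossing 1x2. Involves strand 3? no. Count so far: 4
Gen 6: crossing 3x2. Involves strand 3? yes. Count so far: 5
Gen 7: crossing 2x3. Involves strand 3? yes. Count so far: 6
Gen 8: crossing 2x1. Involves strand 3? no. Count so far: 6
Gen 9: crossing 3x1. Involves strand 3? yes. Count so far: 7
Gen 10: crossing 3x2. Involves strand 3? yes. Count so far: 8
Gen 11: crossing 1x2. Involves strand 3? no. Count so far: 8
Gen 12: crossing 2x1. Involves strand 3? no. Count so far: 8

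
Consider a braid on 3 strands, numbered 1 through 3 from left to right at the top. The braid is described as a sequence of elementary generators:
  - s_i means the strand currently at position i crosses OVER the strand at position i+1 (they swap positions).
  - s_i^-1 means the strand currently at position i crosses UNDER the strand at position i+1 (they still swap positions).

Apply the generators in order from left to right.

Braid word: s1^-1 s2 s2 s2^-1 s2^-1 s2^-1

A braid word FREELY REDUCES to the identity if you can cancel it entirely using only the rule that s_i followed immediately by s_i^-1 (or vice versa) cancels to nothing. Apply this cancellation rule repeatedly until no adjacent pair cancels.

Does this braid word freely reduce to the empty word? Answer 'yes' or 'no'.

Gen 1 (s1^-1): push. Stack: [s1^-1]
Gen 2 (s2): push. Stack: [s1^-1 s2]
Gen 3 (s2): push. Stack: [s1^-1 s2 s2]
Gen 4 (s2^-1): cancels prior s2. Stack: [s1^-1 s2]
Gen 5 (s2^-1): cancels prior s2. Stack: [s1^-1]
Gen 6 (s2^-1): push. Stack: [s1^-1 s2^-1]
Reduced word: s1^-1 s2^-1

Answer: no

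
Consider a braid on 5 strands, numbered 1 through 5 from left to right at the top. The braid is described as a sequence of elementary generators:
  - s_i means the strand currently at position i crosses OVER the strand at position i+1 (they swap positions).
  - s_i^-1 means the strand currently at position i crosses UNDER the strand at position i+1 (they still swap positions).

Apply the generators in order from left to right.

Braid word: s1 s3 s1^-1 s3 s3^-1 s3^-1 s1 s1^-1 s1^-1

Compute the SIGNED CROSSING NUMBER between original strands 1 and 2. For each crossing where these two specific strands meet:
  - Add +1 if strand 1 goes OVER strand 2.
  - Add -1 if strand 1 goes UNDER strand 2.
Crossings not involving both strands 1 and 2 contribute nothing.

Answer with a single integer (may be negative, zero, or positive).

Answer: 3

Derivation:
Gen 1: 1 over 2. Both 1&2? yes. Contrib: +1. Sum: 1
Gen 2: crossing 3x4. Both 1&2? no. Sum: 1
Gen 3: 2 under 1. Both 1&2? yes. Contrib: +1. Sum: 2
Gen 4: crossing 4x3. Both 1&2? no. Sum: 2
Gen 5: crossing 3x4. Both 1&2? no. Sum: 2
Gen 6: crossing 4x3. Both 1&2? no. Sum: 2
Gen 7: 1 over 2. Both 1&2? yes. Contrib: +1. Sum: 3
Gen 8: 2 under 1. Both 1&2? yes. Contrib: +1. Sum: 4
Gen 9: 1 under 2. Both 1&2? yes. Contrib: -1. Sum: 3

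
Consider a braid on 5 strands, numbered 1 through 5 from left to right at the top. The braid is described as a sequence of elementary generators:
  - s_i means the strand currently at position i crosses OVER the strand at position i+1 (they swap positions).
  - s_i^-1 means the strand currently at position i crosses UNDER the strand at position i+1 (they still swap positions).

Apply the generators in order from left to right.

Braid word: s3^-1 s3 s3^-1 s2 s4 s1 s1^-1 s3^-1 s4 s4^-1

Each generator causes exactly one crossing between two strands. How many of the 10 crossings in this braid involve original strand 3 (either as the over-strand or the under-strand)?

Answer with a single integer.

Answer: 6

Derivation:
Gen 1: crossing 3x4. Involves strand 3? yes. Count so far: 1
Gen 2: crossing 4x3. Involves strand 3? yes. Count so far: 2
Gen 3: crossing 3x4. Involves strand 3? yes. Count so far: 3
Gen 4: crossing 2x4. Involves strand 3? no. Count so far: 3
Gen 5: crossing 3x5. Involves strand 3? yes. Count so far: 4
Gen 6: crossing 1x4. Involves strand 3? no. Count so far: 4
Gen 7: crossing 4x1. Involves strand 3? no. Count so far: 4
Gen 8: crossing 2x5. Involves strand 3? no. Count so far: 4
Gen 9: crossing 2x3. Involves strand 3? yes. Count so far: 5
Gen 10: crossing 3x2. Involves strand 3? yes. Count so far: 6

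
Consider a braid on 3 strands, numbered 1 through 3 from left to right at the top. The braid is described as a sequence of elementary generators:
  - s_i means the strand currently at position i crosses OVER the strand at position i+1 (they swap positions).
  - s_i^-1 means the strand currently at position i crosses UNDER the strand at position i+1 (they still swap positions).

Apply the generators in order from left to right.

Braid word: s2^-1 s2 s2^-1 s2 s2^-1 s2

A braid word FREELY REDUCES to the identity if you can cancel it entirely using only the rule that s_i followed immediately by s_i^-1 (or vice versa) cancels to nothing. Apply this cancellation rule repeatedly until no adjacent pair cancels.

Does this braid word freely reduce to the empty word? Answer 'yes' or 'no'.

Answer: yes

Derivation:
Gen 1 (s2^-1): push. Stack: [s2^-1]
Gen 2 (s2): cancels prior s2^-1. Stack: []
Gen 3 (s2^-1): push. Stack: [s2^-1]
Gen 4 (s2): cancels prior s2^-1. Stack: []
Gen 5 (s2^-1): push. Stack: [s2^-1]
Gen 6 (s2): cancels prior s2^-1. Stack: []
Reduced word: (empty)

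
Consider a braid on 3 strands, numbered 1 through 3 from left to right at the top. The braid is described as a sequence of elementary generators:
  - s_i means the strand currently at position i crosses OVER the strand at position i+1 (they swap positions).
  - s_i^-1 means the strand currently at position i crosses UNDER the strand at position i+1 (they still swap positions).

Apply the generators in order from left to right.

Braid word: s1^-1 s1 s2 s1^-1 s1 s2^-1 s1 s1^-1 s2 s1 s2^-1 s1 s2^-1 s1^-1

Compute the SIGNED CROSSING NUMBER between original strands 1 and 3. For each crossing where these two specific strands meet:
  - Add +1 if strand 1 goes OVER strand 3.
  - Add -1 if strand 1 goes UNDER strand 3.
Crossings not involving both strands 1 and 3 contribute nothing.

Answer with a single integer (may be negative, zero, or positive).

Answer: 0

Derivation:
Gen 1: crossing 1x2. Both 1&3? no. Sum: 0
Gen 2: crossing 2x1. Both 1&3? no. Sum: 0
Gen 3: crossing 2x3. Both 1&3? no. Sum: 0
Gen 4: 1 under 3. Both 1&3? yes. Contrib: -1. Sum: -1
Gen 5: 3 over 1. Both 1&3? yes. Contrib: -1. Sum: -2
Gen 6: crossing 3x2. Both 1&3? no. Sum: -2
Gen 7: crossing 1x2. Both 1&3? no. Sum: -2
Gen 8: crossing 2x1. Both 1&3? no. Sum: -2
Gen 9: crossing 2x3. Both 1&3? no. Sum: -2
Gen 10: 1 over 3. Both 1&3? yes. Contrib: +1. Sum: -1
Gen 11: crossing 1x2. Both 1&3? no. Sum: -1
Gen 12: crossing 3x2. Both 1&3? no. Sum: -1
Gen 13: 3 under 1. Both 1&3? yes. Contrib: +1. Sum: 0
Gen 14: crossing 2x1. Both 1&3? no. Sum: 0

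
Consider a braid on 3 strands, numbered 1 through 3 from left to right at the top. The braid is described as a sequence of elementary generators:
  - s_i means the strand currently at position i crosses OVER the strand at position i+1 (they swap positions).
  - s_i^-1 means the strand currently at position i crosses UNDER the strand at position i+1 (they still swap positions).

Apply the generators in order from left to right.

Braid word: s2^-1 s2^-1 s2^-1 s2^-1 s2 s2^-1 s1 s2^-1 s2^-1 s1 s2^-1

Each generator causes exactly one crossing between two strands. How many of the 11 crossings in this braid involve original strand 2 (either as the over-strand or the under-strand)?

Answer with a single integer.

Answer: 9

Derivation:
Gen 1: crossing 2x3. Involves strand 2? yes. Count so far: 1
Gen 2: crossing 3x2. Involves strand 2? yes. Count so far: 2
Gen 3: crossing 2x3. Involves strand 2? yes. Count so far: 3
Gen 4: crossing 3x2. Involves strand 2? yes. Count so far: 4
Gen 5: crossing 2x3. Involves strand 2? yes. Count so far: 5
Gen 6: crossing 3x2. Involves strand 2? yes. Count so far: 6
Gen 7: crossing 1x2. Involves strand 2? yes. Count so far: 7
Gen 8: crossing 1x3. Involves strand 2? no. Count so far: 7
Gen 9: crossing 3x1. Involves strand 2? no. Count so far: 7
Gen 10: crossing 2x1. Involves strand 2? yes. Count so far: 8
Gen 11: crossing 2x3. Involves strand 2? yes. Count so far: 9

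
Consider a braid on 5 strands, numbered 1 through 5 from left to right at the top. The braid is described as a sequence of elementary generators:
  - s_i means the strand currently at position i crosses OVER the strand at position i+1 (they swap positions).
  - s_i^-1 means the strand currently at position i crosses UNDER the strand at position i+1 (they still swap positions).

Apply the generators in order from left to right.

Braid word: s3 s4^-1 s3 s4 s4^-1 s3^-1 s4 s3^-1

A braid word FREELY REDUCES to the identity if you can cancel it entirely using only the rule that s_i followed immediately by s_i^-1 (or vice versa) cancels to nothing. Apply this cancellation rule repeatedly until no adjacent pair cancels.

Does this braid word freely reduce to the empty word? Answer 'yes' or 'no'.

Gen 1 (s3): push. Stack: [s3]
Gen 2 (s4^-1): push. Stack: [s3 s4^-1]
Gen 3 (s3): push. Stack: [s3 s4^-1 s3]
Gen 4 (s4): push. Stack: [s3 s4^-1 s3 s4]
Gen 5 (s4^-1): cancels prior s4. Stack: [s3 s4^-1 s3]
Gen 6 (s3^-1): cancels prior s3. Stack: [s3 s4^-1]
Gen 7 (s4): cancels prior s4^-1. Stack: [s3]
Gen 8 (s3^-1): cancels prior s3. Stack: []
Reduced word: (empty)

Answer: yes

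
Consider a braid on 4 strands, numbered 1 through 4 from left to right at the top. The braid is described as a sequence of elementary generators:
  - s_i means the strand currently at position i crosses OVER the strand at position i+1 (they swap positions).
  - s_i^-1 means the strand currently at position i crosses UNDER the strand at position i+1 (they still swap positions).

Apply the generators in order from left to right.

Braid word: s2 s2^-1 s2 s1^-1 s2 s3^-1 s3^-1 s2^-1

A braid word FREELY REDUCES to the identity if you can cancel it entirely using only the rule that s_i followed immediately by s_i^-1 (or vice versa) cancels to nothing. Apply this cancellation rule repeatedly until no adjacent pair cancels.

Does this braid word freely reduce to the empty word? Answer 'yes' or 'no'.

Gen 1 (s2): push. Stack: [s2]
Gen 2 (s2^-1): cancels prior s2. Stack: []
Gen 3 (s2): push. Stack: [s2]
Gen 4 (s1^-1): push. Stack: [s2 s1^-1]
Gen 5 (s2): push. Stack: [s2 s1^-1 s2]
Gen 6 (s3^-1): push. Stack: [s2 s1^-1 s2 s3^-1]
Gen 7 (s3^-1): push. Stack: [s2 s1^-1 s2 s3^-1 s3^-1]
Gen 8 (s2^-1): push. Stack: [s2 s1^-1 s2 s3^-1 s3^-1 s2^-1]
Reduced word: s2 s1^-1 s2 s3^-1 s3^-1 s2^-1

Answer: no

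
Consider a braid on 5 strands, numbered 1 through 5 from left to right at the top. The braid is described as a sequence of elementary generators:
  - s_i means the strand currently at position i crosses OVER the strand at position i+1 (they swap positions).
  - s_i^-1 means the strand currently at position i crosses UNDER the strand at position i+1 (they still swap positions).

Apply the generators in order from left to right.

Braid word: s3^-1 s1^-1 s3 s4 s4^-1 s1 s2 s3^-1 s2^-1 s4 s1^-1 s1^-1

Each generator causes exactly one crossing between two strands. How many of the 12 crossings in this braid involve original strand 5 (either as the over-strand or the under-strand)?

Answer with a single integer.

Answer: 3

Derivation:
Gen 1: crossing 3x4. Involves strand 5? no. Count so far: 0
Gen 2: crossing 1x2. Involves strand 5? no. Count so far: 0
Gen 3: crossing 4x3. Involves strand 5? no. Count so far: 0
Gen 4: crossing 4x5. Involves strand 5? yes. Count so far: 1
Gen 5: crossing 5x4. Involves strand 5? yes. Count so far: 2
Gen 6: crossing 2x1. Involves strand 5? no. Count so far: 2
Gen 7: crossing 2x3. Involves strand 5? no. Count so far: 2
Gen 8: crossing 2x4. Involves strand 5? no. Count so far: 2
Gen 9: crossing 3x4. Involves strand 5? no. Count so far: 2
Gen 10: crossing 2x5. Involves strand 5? yes. Count so far: 3
Gen 11: crossing 1x4. Involves strand 5? no. Count so far: 3
Gen 12: crossing 4x1. Involves strand 5? no. Count so far: 3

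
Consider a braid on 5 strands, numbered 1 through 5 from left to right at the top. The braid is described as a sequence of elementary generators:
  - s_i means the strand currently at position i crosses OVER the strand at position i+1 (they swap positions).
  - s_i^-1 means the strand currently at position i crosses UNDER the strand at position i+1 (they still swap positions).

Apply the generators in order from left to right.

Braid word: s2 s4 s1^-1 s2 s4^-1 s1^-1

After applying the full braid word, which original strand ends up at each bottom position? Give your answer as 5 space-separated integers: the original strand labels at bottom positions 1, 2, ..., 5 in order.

Gen 1 (s2): strand 2 crosses over strand 3. Perm now: [1 3 2 4 5]
Gen 2 (s4): strand 4 crosses over strand 5. Perm now: [1 3 2 5 4]
Gen 3 (s1^-1): strand 1 crosses under strand 3. Perm now: [3 1 2 5 4]
Gen 4 (s2): strand 1 crosses over strand 2. Perm now: [3 2 1 5 4]
Gen 5 (s4^-1): strand 5 crosses under strand 4. Perm now: [3 2 1 4 5]
Gen 6 (s1^-1): strand 3 crosses under strand 2. Perm now: [2 3 1 4 5]

Answer: 2 3 1 4 5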